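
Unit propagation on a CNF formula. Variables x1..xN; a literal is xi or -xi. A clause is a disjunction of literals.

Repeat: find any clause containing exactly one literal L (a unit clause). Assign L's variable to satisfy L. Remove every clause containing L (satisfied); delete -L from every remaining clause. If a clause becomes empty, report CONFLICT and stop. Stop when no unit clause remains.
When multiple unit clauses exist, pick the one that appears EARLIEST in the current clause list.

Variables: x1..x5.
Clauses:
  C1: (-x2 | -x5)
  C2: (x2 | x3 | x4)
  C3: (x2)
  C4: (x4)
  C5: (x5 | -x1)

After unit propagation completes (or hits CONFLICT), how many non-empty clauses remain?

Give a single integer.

unit clause [2] forces x2=T; simplify:
  drop -2 from [-2, -5] -> [-5]
  satisfied 2 clause(s); 3 remain; assigned so far: [2]
unit clause [-5] forces x5=F; simplify:
  drop 5 from [5, -1] -> [-1]
  satisfied 1 clause(s); 2 remain; assigned so far: [2, 5]
unit clause [4] forces x4=T; simplify:
  satisfied 1 clause(s); 1 remain; assigned so far: [2, 4, 5]
unit clause [-1] forces x1=F; simplify:
  satisfied 1 clause(s); 0 remain; assigned so far: [1, 2, 4, 5]

Answer: 0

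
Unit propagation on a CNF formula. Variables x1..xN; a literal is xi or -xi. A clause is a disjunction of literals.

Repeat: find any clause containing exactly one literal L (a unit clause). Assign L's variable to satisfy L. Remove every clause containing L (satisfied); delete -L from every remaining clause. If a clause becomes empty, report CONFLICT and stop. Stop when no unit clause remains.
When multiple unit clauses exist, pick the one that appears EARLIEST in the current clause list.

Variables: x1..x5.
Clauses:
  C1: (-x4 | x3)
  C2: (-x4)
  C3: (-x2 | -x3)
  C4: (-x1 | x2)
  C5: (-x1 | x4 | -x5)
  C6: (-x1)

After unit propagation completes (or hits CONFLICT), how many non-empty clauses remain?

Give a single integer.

Answer: 1

Derivation:
unit clause [-4] forces x4=F; simplify:
  drop 4 from [-1, 4, -5] -> [-1, -5]
  satisfied 2 clause(s); 4 remain; assigned so far: [4]
unit clause [-1] forces x1=F; simplify:
  satisfied 3 clause(s); 1 remain; assigned so far: [1, 4]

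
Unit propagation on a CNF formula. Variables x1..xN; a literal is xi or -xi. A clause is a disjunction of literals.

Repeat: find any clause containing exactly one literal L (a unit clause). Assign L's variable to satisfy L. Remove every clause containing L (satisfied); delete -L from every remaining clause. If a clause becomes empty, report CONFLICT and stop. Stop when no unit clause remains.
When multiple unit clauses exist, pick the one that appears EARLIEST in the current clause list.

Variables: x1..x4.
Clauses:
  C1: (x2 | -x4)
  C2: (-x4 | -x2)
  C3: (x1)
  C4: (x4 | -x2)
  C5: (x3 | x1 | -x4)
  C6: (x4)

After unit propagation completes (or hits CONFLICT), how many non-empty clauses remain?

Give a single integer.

unit clause [1] forces x1=T; simplify:
  satisfied 2 clause(s); 4 remain; assigned so far: [1]
unit clause [4] forces x4=T; simplify:
  drop -4 from [2, -4] -> [2]
  drop -4 from [-4, -2] -> [-2]
  satisfied 2 clause(s); 2 remain; assigned so far: [1, 4]
unit clause [2] forces x2=T; simplify:
  drop -2 from [-2] -> [] (empty!)
  satisfied 1 clause(s); 1 remain; assigned so far: [1, 2, 4]
CONFLICT (empty clause)

Answer: 0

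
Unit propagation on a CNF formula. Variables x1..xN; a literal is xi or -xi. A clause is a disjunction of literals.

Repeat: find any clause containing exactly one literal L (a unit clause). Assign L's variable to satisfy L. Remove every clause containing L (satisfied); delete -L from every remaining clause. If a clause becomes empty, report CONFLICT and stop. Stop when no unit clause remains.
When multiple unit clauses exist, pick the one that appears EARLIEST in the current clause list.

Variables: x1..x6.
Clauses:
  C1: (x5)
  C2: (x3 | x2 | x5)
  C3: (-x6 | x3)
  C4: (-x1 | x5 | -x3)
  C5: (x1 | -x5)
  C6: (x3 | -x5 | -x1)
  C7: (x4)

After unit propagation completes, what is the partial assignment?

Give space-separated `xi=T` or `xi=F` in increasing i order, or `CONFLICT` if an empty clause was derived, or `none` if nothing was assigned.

Answer: x1=T x3=T x4=T x5=T

Derivation:
unit clause [5] forces x5=T; simplify:
  drop -5 from [1, -5] -> [1]
  drop -5 from [3, -5, -1] -> [3, -1]
  satisfied 3 clause(s); 4 remain; assigned so far: [5]
unit clause [1] forces x1=T; simplify:
  drop -1 from [3, -1] -> [3]
  satisfied 1 clause(s); 3 remain; assigned so far: [1, 5]
unit clause [3] forces x3=T; simplify:
  satisfied 2 clause(s); 1 remain; assigned so far: [1, 3, 5]
unit clause [4] forces x4=T; simplify:
  satisfied 1 clause(s); 0 remain; assigned so far: [1, 3, 4, 5]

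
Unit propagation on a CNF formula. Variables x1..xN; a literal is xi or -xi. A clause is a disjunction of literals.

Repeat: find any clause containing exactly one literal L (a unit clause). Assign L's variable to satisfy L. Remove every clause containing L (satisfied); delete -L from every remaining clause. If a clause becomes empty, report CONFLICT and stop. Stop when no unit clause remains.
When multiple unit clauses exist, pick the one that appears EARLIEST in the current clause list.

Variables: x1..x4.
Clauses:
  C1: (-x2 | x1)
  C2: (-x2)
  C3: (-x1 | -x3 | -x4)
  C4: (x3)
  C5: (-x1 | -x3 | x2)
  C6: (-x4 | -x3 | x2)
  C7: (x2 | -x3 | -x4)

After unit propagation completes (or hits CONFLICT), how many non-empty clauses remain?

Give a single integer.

Answer: 0

Derivation:
unit clause [-2] forces x2=F; simplify:
  drop 2 from [-1, -3, 2] -> [-1, -3]
  drop 2 from [-4, -3, 2] -> [-4, -3]
  drop 2 from [2, -3, -4] -> [-3, -4]
  satisfied 2 clause(s); 5 remain; assigned so far: [2]
unit clause [3] forces x3=T; simplify:
  drop -3 from [-1, -3, -4] -> [-1, -4]
  drop -3 from [-1, -3] -> [-1]
  drop -3 from [-4, -3] -> [-4]
  drop -3 from [-3, -4] -> [-4]
  satisfied 1 clause(s); 4 remain; assigned so far: [2, 3]
unit clause [-1] forces x1=F; simplify:
  satisfied 2 clause(s); 2 remain; assigned so far: [1, 2, 3]
unit clause [-4] forces x4=F; simplify:
  satisfied 2 clause(s); 0 remain; assigned so far: [1, 2, 3, 4]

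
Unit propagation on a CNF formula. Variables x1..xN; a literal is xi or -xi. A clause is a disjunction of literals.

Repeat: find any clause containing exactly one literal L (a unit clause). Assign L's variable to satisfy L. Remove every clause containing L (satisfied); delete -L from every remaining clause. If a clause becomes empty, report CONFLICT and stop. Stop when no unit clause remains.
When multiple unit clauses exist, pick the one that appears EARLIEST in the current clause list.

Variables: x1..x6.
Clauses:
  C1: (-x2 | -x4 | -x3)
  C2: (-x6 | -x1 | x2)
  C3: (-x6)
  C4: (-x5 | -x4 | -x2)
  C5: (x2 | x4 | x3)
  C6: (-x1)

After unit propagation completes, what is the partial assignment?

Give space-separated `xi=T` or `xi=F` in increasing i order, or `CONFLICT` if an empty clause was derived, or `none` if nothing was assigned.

Answer: x1=F x6=F

Derivation:
unit clause [-6] forces x6=F; simplify:
  satisfied 2 clause(s); 4 remain; assigned so far: [6]
unit clause [-1] forces x1=F; simplify:
  satisfied 1 clause(s); 3 remain; assigned so far: [1, 6]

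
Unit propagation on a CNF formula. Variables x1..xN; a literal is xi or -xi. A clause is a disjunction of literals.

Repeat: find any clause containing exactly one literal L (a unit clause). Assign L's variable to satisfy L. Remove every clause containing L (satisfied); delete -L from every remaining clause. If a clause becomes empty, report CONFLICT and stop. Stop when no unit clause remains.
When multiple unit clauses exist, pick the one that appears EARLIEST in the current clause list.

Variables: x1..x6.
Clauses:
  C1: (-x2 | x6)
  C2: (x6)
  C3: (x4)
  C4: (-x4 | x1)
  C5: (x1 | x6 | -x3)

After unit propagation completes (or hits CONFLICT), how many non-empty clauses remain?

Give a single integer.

Answer: 0

Derivation:
unit clause [6] forces x6=T; simplify:
  satisfied 3 clause(s); 2 remain; assigned so far: [6]
unit clause [4] forces x4=T; simplify:
  drop -4 from [-4, 1] -> [1]
  satisfied 1 clause(s); 1 remain; assigned so far: [4, 6]
unit clause [1] forces x1=T; simplify:
  satisfied 1 clause(s); 0 remain; assigned so far: [1, 4, 6]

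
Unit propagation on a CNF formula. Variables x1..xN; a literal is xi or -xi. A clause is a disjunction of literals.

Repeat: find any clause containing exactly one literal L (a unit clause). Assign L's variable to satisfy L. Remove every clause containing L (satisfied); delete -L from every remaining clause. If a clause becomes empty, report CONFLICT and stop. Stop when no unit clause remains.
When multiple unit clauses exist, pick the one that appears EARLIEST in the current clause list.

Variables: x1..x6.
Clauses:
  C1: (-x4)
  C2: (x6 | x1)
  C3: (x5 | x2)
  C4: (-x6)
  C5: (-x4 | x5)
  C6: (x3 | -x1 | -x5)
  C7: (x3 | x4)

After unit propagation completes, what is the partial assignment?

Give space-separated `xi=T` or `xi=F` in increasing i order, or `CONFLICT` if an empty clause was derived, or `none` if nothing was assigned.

unit clause [-4] forces x4=F; simplify:
  drop 4 from [3, 4] -> [3]
  satisfied 2 clause(s); 5 remain; assigned so far: [4]
unit clause [-6] forces x6=F; simplify:
  drop 6 from [6, 1] -> [1]
  satisfied 1 clause(s); 4 remain; assigned so far: [4, 6]
unit clause [1] forces x1=T; simplify:
  drop -1 from [3, -1, -5] -> [3, -5]
  satisfied 1 clause(s); 3 remain; assigned so far: [1, 4, 6]
unit clause [3] forces x3=T; simplify:
  satisfied 2 clause(s); 1 remain; assigned so far: [1, 3, 4, 6]

Answer: x1=T x3=T x4=F x6=F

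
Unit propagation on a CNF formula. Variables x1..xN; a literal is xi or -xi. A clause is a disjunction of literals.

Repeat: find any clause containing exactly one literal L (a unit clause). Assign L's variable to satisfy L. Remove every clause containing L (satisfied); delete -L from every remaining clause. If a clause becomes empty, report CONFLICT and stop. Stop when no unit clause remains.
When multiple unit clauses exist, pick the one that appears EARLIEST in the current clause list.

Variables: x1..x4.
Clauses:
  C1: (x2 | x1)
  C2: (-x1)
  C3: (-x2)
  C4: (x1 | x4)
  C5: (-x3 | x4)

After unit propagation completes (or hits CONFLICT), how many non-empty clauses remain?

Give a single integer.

unit clause [-1] forces x1=F; simplify:
  drop 1 from [2, 1] -> [2]
  drop 1 from [1, 4] -> [4]
  satisfied 1 clause(s); 4 remain; assigned so far: [1]
unit clause [2] forces x2=T; simplify:
  drop -2 from [-2] -> [] (empty!)
  satisfied 1 clause(s); 3 remain; assigned so far: [1, 2]
CONFLICT (empty clause)

Answer: 2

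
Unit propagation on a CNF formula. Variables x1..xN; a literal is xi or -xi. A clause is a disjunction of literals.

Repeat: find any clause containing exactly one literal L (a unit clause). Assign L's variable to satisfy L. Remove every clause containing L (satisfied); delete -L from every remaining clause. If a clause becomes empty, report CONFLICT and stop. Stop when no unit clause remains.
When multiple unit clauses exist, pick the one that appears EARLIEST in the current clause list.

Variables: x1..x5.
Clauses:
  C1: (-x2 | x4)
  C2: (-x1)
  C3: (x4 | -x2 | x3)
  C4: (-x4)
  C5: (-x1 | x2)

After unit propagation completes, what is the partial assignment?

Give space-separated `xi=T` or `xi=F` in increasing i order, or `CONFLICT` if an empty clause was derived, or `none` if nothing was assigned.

unit clause [-1] forces x1=F; simplify:
  satisfied 2 clause(s); 3 remain; assigned so far: [1]
unit clause [-4] forces x4=F; simplify:
  drop 4 from [-2, 4] -> [-2]
  drop 4 from [4, -2, 3] -> [-2, 3]
  satisfied 1 clause(s); 2 remain; assigned so far: [1, 4]
unit clause [-2] forces x2=F; simplify:
  satisfied 2 clause(s); 0 remain; assigned so far: [1, 2, 4]

Answer: x1=F x2=F x4=F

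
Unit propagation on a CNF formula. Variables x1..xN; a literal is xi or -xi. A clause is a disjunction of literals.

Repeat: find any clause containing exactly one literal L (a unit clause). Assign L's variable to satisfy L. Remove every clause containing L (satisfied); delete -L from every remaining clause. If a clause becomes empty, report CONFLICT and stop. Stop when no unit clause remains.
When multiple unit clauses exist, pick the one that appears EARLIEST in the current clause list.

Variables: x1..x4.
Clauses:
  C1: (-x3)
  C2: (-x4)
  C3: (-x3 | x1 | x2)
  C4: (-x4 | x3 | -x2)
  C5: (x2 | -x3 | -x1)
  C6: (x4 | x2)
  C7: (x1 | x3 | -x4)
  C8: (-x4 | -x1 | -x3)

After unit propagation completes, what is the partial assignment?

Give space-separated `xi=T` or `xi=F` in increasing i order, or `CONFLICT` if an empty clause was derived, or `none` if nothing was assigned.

unit clause [-3] forces x3=F; simplify:
  drop 3 from [-4, 3, -2] -> [-4, -2]
  drop 3 from [1, 3, -4] -> [1, -4]
  satisfied 4 clause(s); 4 remain; assigned so far: [3]
unit clause [-4] forces x4=F; simplify:
  drop 4 from [4, 2] -> [2]
  satisfied 3 clause(s); 1 remain; assigned so far: [3, 4]
unit clause [2] forces x2=T; simplify:
  satisfied 1 clause(s); 0 remain; assigned so far: [2, 3, 4]

Answer: x2=T x3=F x4=F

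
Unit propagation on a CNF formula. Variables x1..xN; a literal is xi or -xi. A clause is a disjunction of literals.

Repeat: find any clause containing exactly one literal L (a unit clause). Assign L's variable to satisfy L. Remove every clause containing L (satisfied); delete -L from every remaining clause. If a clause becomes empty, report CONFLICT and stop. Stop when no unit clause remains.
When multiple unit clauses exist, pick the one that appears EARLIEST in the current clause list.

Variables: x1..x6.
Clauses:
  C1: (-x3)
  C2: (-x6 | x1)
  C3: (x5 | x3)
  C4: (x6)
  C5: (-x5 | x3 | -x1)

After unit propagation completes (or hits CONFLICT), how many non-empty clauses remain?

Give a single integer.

unit clause [-3] forces x3=F; simplify:
  drop 3 from [5, 3] -> [5]
  drop 3 from [-5, 3, -1] -> [-5, -1]
  satisfied 1 clause(s); 4 remain; assigned so far: [3]
unit clause [5] forces x5=T; simplify:
  drop -5 from [-5, -1] -> [-1]
  satisfied 1 clause(s); 3 remain; assigned so far: [3, 5]
unit clause [6] forces x6=T; simplify:
  drop -6 from [-6, 1] -> [1]
  satisfied 1 clause(s); 2 remain; assigned so far: [3, 5, 6]
unit clause [1] forces x1=T; simplify:
  drop -1 from [-1] -> [] (empty!)
  satisfied 1 clause(s); 1 remain; assigned so far: [1, 3, 5, 6]
CONFLICT (empty clause)

Answer: 0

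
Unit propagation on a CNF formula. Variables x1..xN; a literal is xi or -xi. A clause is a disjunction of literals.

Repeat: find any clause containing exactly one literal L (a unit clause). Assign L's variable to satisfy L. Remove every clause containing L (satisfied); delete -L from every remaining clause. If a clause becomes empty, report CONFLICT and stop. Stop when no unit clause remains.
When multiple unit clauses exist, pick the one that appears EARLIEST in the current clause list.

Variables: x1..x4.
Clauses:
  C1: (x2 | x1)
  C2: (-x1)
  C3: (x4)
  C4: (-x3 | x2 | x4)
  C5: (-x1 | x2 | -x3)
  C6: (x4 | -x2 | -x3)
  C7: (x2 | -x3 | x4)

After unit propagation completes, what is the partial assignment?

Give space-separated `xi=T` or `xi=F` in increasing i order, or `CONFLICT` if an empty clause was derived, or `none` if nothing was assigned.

Answer: x1=F x2=T x4=T

Derivation:
unit clause [-1] forces x1=F; simplify:
  drop 1 from [2, 1] -> [2]
  satisfied 2 clause(s); 5 remain; assigned so far: [1]
unit clause [2] forces x2=T; simplify:
  drop -2 from [4, -2, -3] -> [4, -3]
  satisfied 3 clause(s); 2 remain; assigned so far: [1, 2]
unit clause [4] forces x4=T; simplify:
  satisfied 2 clause(s); 0 remain; assigned so far: [1, 2, 4]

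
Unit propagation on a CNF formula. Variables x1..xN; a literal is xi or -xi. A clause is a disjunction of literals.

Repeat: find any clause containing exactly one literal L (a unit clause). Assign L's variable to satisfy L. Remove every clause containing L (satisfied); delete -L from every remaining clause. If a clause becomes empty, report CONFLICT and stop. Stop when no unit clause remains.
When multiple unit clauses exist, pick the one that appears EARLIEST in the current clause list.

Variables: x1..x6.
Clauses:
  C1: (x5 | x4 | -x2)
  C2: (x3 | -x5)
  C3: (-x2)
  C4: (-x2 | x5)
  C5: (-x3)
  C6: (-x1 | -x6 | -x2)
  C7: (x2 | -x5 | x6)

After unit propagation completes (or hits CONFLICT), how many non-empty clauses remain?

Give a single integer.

Answer: 0

Derivation:
unit clause [-2] forces x2=F; simplify:
  drop 2 from [2, -5, 6] -> [-5, 6]
  satisfied 4 clause(s); 3 remain; assigned so far: [2]
unit clause [-3] forces x3=F; simplify:
  drop 3 from [3, -5] -> [-5]
  satisfied 1 clause(s); 2 remain; assigned so far: [2, 3]
unit clause [-5] forces x5=F; simplify:
  satisfied 2 clause(s); 0 remain; assigned so far: [2, 3, 5]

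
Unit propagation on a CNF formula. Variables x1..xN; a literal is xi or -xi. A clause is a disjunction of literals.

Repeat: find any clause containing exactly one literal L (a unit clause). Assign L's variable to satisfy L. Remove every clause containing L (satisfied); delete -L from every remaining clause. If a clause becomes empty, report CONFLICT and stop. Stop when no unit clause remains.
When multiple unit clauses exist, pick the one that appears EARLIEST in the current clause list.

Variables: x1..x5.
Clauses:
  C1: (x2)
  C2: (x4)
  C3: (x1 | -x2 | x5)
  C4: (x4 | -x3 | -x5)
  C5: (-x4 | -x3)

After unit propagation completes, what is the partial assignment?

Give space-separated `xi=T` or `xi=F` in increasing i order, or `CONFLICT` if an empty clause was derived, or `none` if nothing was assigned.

Answer: x2=T x3=F x4=T

Derivation:
unit clause [2] forces x2=T; simplify:
  drop -2 from [1, -2, 5] -> [1, 5]
  satisfied 1 clause(s); 4 remain; assigned so far: [2]
unit clause [4] forces x4=T; simplify:
  drop -4 from [-4, -3] -> [-3]
  satisfied 2 clause(s); 2 remain; assigned so far: [2, 4]
unit clause [-3] forces x3=F; simplify:
  satisfied 1 clause(s); 1 remain; assigned so far: [2, 3, 4]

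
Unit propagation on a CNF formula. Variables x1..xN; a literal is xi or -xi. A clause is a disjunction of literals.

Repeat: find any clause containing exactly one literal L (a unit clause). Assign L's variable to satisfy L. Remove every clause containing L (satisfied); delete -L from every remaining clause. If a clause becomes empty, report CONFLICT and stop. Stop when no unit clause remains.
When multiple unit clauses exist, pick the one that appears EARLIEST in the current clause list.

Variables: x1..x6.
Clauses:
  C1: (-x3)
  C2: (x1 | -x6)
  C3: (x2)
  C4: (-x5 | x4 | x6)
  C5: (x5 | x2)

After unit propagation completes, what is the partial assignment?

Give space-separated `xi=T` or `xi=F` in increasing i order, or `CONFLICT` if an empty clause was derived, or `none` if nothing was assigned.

unit clause [-3] forces x3=F; simplify:
  satisfied 1 clause(s); 4 remain; assigned so far: [3]
unit clause [2] forces x2=T; simplify:
  satisfied 2 clause(s); 2 remain; assigned so far: [2, 3]

Answer: x2=T x3=F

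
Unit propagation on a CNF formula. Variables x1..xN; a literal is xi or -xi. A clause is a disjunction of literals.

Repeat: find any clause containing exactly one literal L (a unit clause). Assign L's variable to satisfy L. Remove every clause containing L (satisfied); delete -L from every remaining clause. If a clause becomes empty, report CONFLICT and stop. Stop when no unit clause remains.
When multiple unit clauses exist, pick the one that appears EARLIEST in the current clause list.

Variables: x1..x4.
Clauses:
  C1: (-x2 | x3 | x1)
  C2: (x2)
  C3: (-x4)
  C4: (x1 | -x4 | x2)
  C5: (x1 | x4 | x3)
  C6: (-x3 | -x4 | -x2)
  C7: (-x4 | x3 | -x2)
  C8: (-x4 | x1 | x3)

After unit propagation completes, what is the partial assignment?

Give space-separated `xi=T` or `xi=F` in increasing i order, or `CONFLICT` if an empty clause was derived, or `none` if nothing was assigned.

Answer: x2=T x4=F

Derivation:
unit clause [2] forces x2=T; simplify:
  drop -2 from [-2, 3, 1] -> [3, 1]
  drop -2 from [-3, -4, -2] -> [-3, -4]
  drop -2 from [-4, 3, -2] -> [-4, 3]
  satisfied 2 clause(s); 6 remain; assigned so far: [2]
unit clause [-4] forces x4=F; simplify:
  drop 4 from [1, 4, 3] -> [1, 3]
  satisfied 4 clause(s); 2 remain; assigned so far: [2, 4]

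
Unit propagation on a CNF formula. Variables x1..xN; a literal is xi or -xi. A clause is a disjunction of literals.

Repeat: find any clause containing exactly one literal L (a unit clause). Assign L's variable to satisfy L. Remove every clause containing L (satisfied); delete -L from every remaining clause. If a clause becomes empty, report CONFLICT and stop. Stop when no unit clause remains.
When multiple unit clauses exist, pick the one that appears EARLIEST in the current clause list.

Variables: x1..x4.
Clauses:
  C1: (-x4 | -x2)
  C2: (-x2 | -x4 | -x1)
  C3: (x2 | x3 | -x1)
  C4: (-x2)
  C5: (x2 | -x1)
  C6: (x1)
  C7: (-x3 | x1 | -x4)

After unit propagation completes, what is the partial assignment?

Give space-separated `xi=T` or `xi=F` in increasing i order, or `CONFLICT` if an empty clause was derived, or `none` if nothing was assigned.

unit clause [-2] forces x2=F; simplify:
  drop 2 from [2, 3, -1] -> [3, -1]
  drop 2 from [2, -1] -> [-1]
  satisfied 3 clause(s); 4 remain; assigned so far: [2]
unit clause [-1] forces x1=F; simplify:
  drop 1 from [1] -> [] (empty!)
  drop 1 from [-3, 1, -4] -> [-3, -4]
  satisfied 2 clause(s); 2 remain; assigned so far: [1, 2]
CONFLICT (empty clause)

Answer: CONFLICT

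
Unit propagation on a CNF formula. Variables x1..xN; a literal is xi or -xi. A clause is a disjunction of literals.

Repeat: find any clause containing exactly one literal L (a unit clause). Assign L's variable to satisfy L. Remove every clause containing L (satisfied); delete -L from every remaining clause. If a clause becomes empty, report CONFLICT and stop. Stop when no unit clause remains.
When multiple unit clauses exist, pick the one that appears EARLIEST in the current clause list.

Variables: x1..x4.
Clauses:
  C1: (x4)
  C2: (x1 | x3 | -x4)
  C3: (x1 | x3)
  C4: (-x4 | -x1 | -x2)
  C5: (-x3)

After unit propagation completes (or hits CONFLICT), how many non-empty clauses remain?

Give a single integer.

unit clause [4] forces x4=T; simplify:
  drop -4 from [1, 3, -4] -> [1, 3]
  drop -4 from [-4, -1, -2] -> [-1, -2]
  satisfied 1 clause(s); 4 remain; assigned so far: [4]
unit clause [-3] forces x3=F; simplify:
  drop 3 from [1, 3] -> [1]
  drop 3 from [1, 3] -> [1]
  satisfied 1 clause(s); 3 remain; assigned so far: [3, 4]
unit clause [1] forces x1=T; simplify:
  drop -1 from [-1, -2] -> [-2]
  satisfied 2 clause(s); 1 remain; assigned so far: [1, 3, 4]
unit clause [-2] forces x2=F; simplify:
  satisfied 1 clause(s); 0 remain; assigned so far: [1, 2, 3, 4]

Answer: 0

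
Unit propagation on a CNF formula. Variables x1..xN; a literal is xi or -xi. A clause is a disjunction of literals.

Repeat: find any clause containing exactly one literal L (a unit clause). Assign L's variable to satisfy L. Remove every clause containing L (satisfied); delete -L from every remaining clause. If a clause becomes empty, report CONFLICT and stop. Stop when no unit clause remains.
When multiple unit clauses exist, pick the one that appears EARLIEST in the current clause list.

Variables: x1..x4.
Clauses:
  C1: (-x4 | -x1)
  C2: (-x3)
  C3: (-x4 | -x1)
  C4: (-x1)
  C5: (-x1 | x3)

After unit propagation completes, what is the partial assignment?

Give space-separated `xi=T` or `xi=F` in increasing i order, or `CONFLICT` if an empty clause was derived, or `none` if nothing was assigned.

Answer: x1=F x3=F

Derivation:
unit clause [-3] forces x3=F; simplify:
  drop 3 from [-1, 3] -> [-1]
  satisfied 1 clause(s); 4 remain; assigned so far: [3]
unit clause [-1] forces x1=F; simplify:
  satisfied 4 clause(s); 0 remain; assigned so far: [1, 3]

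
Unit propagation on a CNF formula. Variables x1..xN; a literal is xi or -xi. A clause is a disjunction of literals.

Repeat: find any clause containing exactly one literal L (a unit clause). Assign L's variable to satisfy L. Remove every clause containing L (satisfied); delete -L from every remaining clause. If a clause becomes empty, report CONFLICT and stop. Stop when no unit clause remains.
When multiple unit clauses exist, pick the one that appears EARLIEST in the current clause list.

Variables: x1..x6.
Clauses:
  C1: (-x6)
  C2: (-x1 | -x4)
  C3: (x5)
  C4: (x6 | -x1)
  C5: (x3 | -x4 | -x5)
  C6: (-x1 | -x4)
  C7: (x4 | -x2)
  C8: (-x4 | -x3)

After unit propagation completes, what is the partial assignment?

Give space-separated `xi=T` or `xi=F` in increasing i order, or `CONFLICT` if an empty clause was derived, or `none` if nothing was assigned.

Answer: x1=F x5=T x6=F

Derivation:
unit clause [-6] forces x6=F; simplify:
  drop 6 from [6, -1] -> [-1]
  satisfied 1 clause(s); 7 remain; assigned so far: [6]
unit clause [5] forces x5=T; simplify:
  drop -5 from [3, -4, -5] -> [3, -4]
  satisfied 1 clause(s); 6 remain; assigned so far: [5, 6]
unit clause [-1] forces x1=F; simplify:
  satisfied 3 clause(s); 3 remain; assigned so far: [1, 5, 6]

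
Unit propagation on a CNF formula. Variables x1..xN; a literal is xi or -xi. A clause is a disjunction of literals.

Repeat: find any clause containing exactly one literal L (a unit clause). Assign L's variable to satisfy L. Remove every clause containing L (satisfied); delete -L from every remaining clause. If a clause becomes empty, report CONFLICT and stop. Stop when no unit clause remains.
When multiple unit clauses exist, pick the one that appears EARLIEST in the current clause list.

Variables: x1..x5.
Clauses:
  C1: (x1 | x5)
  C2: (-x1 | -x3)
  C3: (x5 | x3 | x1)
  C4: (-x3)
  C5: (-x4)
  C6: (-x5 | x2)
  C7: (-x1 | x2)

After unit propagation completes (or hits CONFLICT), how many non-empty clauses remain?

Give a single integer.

unit clause [-3] forces x3=F; simplify:
  drop 3 from [5, 3, 1] -> [5, 1]
  satisfied 2 clause(s); 5 remain; assigned so far: [3]
unit clause [-4] forces x4=F; simplify:
  satisfied 1 clause(s); 4 remain; assigned so far: [3, 4]

Answer: 4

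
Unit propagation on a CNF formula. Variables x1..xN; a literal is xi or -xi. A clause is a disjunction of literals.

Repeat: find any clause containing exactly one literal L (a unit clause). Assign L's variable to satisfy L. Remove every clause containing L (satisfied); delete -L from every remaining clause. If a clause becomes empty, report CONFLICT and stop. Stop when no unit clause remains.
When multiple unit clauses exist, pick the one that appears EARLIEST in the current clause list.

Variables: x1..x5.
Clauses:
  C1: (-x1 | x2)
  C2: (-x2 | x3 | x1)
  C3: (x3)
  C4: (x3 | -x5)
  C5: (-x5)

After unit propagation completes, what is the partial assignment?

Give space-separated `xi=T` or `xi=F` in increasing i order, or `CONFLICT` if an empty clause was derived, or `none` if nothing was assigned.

Answer: x3=T x5=F

Derivation:
unit clause [3] forces x3=T; simplify:
  satisfied 3 clause(s); 2 remain; assigned so far: [3]
unit clause [-5] forces x5=F; simplify:
  satisfied 1 clause(s); 1 remain; assigned so far: [3, 5]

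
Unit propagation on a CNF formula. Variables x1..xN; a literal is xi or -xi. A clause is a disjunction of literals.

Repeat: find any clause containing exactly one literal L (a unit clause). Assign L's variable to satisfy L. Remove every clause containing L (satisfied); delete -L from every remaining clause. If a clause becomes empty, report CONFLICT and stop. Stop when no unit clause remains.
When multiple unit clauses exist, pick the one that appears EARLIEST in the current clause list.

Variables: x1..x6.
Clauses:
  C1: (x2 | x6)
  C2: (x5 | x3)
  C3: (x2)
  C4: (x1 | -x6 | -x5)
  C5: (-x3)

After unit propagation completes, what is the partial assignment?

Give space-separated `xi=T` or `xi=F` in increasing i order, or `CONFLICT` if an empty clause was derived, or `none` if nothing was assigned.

unit clause [2] forces x2=T; simplify:
  satisfied 2 clause(s); 3 remain; assigned so far: [2]
unit clause [-3] forces x3=F; simplify:
  drop 3 from [5, 3] -> [5]
  satisfied 1 clause(s); 2 remain; assigned so far: [2, 3]
unit clause [5] forces x5=T; simplify:
  drop -5 from [1, -6, -5] -> [1, -6]
  satisfied 1 clause(s); 1 remain; assigned so far: [2, 3, 5]

Answer: x2=T x3=F x5=T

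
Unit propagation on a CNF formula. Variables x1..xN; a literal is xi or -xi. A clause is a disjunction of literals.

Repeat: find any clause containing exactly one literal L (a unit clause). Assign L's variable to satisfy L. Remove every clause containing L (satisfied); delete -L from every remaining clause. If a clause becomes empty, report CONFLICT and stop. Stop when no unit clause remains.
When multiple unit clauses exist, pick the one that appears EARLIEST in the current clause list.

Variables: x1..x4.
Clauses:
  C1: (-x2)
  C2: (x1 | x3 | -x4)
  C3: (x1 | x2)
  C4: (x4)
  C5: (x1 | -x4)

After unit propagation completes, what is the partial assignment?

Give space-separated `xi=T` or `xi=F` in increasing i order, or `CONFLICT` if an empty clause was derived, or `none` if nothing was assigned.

unit clause [-2] forces x2=F; simplify:
  drop 2 from [1, 2] -> [1]
  satisfied 1 clause(s); 4 remain; assigned so far: [2]
unit clause [1] forces x1=T; simplify:
  satisfied 3 clause(s); 1 remain; assigned so far: [1, 2]
unit clause [4] forces x4=T; simplify:
  satisfied 1 clause(s); 0 remain; assigned so far: [1, 2, 4]

Answer: x1=T x2=F x4=T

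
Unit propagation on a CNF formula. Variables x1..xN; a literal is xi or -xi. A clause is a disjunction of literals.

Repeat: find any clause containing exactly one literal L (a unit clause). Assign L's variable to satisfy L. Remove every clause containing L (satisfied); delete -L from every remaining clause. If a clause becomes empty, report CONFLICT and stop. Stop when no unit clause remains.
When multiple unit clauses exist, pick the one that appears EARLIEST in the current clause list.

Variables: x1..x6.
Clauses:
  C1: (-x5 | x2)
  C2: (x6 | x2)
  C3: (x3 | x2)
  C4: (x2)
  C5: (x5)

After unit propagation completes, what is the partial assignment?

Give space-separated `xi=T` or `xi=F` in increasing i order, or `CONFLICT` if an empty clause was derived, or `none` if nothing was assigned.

unit clause [2] forces x2=T; simplify:
  satisfied 4 clause(s); 1 remain; assigned so far: [2]
unit clause [5] forces x5=T; simplify:
  satisfied 1 clause(s); 0 remain; assigned so far: [2, 5]

Answer: x2=T x5=T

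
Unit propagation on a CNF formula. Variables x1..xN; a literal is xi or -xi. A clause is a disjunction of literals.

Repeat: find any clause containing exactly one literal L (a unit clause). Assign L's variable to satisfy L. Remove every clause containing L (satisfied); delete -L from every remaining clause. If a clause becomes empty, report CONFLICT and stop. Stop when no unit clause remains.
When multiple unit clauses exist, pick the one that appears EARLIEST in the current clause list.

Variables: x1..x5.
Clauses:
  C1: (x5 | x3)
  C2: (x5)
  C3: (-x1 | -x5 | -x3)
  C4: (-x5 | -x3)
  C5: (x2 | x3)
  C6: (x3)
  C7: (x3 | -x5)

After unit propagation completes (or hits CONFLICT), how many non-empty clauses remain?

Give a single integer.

unit clause [5] forces x5=T; simplify:
  drop -5 from [-1, -5, -3] -> [-1, -3]
  drop -5 from [-5, -3] -> [-3]
  drop -5 from [3, -5] -> [3]
  satisfied 2 clause(s); 5 remain; assigned so far: [5]
unit clause [-3] forces x3=F; simplify:
  drop 3 from [2, 3] -> [2]
  drop 3 from [3] -> [] (empty!)
  drop 3 from [3] -> [] (empty!)
  satisfied 2 clause(s); 3 remain; assigned so far: [3, 5]
CONFLICT (empty clause)

Answer: 1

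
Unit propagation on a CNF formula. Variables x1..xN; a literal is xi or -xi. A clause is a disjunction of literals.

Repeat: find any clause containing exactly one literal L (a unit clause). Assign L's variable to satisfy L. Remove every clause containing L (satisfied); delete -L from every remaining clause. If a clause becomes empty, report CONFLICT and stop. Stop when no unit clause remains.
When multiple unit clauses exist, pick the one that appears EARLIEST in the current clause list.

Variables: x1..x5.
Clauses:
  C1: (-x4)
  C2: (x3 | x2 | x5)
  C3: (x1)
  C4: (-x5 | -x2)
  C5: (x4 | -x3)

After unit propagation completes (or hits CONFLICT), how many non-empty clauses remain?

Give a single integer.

Answer: 2

Derivation:
unit clause [-4] forces x4=F; simplify:
  drop 4 from [4, -3] -> [-3]
  satisfied 1 clause(s); 4 remain; assigned so far: [4]
unit clause [1] forces x1=T; simplify:
  satisfied 1 clause(s); 3 remain; assigned so far: [1, 4]
unit clause [-3] forces x3=F; simplify:
  drop 3 from [3, 2, 5] -> [2, 5]
  satisfied 1 clause(s); 2 remain; assigned so far: [1, 3, 4]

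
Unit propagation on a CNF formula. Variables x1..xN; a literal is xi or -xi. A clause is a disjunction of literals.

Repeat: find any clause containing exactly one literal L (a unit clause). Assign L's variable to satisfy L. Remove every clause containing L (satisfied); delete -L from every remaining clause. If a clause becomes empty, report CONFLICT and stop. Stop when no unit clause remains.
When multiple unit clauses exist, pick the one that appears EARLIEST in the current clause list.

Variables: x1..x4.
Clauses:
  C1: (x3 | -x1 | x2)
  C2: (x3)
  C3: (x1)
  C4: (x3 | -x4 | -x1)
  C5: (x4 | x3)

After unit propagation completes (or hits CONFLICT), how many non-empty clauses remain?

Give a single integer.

Answer: 0

Derivation:
unit clause [3] forces x3=T; simplify:
  satisfied 4 clause(s); 1 remain; assigned so far: [3]
unit clause [1] forces x1=T; simplify:
  satisfied 1 clause(s); 0 remain; assigned so far: [1, 3]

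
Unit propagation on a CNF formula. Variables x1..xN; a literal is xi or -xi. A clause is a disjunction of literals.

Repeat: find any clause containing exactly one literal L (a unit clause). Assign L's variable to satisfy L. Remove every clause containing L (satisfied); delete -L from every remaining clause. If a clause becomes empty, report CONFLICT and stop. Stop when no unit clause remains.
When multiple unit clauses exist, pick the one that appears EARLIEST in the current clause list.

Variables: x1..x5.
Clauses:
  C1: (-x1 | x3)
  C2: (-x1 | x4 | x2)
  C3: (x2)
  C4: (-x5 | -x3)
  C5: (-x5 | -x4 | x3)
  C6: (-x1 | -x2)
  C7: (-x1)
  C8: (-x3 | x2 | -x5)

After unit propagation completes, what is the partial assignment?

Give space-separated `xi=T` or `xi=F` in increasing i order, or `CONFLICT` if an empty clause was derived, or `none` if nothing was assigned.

unit clause [2] forces x2=T; simplify:
  drop -2 from [-1, -2] -> [-1]
  satisfied 3 clause(s); 5 remain; assigned so far: [2]
unit clause [-1] forces x1=F; simplify:
  satisfied 3 clause(s); 2 remain; assigned so far: [1, 2]

Answer: x1=F x2=T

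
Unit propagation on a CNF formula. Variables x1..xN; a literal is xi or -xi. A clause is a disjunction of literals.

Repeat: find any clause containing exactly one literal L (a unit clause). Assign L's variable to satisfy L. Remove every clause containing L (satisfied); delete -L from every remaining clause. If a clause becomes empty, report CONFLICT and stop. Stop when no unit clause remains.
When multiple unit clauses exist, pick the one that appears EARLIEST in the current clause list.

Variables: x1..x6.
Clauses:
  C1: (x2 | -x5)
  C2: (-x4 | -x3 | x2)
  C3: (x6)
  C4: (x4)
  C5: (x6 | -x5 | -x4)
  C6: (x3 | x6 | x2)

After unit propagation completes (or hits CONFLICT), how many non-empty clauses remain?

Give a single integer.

unit clause [6] forces x6=T; simplify:
  satisfied 3 clause(s); 3 remain; assigned so far: [6]
unit clause [4] forces x4=T; simplify:
  drop -4 from [-4, -3, 2] -> [-3, 2]
  satisfied 1 clause(s); 2 remain; assigned so far: [4, 6]

Answer: 2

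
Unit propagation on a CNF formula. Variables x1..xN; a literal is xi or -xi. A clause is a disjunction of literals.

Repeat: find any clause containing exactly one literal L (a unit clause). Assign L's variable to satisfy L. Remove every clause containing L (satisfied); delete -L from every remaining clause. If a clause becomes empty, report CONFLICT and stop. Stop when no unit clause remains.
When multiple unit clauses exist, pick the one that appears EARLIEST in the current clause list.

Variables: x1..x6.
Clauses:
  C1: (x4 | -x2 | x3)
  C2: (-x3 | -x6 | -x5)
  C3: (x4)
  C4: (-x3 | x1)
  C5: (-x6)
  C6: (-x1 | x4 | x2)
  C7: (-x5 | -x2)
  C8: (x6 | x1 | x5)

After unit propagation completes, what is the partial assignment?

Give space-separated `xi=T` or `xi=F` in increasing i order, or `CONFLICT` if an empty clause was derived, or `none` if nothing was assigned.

unit clause [4] forces x4=T; simplify:
  satisfied 3 clause(s); 5 remain; assigned so far: [4]
unit clause [-6] forces x6=F; simplify:
  drop 6 from [6, 1, 5] -> [1, 5]
  satisfied 2 clause(s); 3 remain; assigned so far: [4, 6]

Answer: x4=T x6=F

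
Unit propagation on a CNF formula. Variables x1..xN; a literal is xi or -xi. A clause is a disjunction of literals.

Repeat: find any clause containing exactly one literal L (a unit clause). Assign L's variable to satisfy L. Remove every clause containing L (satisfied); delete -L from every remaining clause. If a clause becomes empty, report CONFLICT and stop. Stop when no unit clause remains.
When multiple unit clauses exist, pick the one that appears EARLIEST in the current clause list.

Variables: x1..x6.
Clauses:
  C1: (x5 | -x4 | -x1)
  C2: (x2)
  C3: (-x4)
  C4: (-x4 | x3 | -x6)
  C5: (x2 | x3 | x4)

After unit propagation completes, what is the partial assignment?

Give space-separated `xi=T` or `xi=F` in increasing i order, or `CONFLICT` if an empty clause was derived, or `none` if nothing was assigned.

unit clause [2] forces x2=T; simplify:
  satisfied 2 clause(s); 3 remain; assigned so far: [2]
unit clause [-4] forces x4=F; simplify:
  satisfied 3 clause(s); 0 remain; assigned so far: [2, 4]

Answer: x2=T x4=F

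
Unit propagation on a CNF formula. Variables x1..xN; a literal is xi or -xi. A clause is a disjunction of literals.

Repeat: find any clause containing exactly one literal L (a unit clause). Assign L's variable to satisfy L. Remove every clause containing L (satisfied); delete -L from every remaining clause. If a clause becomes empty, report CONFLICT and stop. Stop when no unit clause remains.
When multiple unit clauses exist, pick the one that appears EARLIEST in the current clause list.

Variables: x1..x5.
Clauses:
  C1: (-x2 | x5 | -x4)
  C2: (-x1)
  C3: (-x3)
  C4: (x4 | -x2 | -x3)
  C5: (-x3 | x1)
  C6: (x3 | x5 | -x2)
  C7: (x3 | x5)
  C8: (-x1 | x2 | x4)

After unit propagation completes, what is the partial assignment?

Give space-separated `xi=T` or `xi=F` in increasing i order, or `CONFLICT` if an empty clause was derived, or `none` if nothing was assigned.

unit clause [-1] forces x1=F; simplify:
  drop 1 from [-3, 1] -> [-3]
  satisfied 2 clause(s); 6 remain; assigned so far: [1]
unit clause [-3] forces x3=F; simplify:
  drop 3 from [3, 5, -2] -> [5, -2]
  drop 3 from [3, 5] -> [5]
  satisfied 3 clause(s); 3 remain; assigned so far: [1, 3]
unit clause [5] forces x5=T; simplify:
  satisfied 3 clause(s); 0 remain; assigned so far: [1, 3, 5]

Answer: x1=F x3=F x5=T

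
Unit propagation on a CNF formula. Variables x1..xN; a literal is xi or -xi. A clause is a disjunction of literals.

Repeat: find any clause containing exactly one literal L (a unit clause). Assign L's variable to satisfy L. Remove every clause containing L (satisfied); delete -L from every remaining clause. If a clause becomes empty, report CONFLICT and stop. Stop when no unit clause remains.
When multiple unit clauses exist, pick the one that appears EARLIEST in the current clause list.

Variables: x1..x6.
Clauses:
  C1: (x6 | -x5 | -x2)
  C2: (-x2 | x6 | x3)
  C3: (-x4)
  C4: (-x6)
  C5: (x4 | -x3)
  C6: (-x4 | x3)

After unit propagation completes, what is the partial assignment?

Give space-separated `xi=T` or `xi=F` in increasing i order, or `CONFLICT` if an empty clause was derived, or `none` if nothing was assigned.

unit clause [-4] forces x4=F; simplify:
  drop 4 from [4, -3] -> [-3]
  satisfied 2 clause(s); 4 remain; assigned so far: [4]
unit clause [-6] forces x6=F; simplify:
  drop 6 from [6, -5, -2] -> [-5, -2]
  drop 6 from [-2, 6, 3] -> [-2, 3]
  satisfied 1 clause(s); 3 remain; assigned so far: [4, 6]
unit clause [-3] forces x3=F; simplify:
  drop 3 from [-2, 3] -> [-2]
  satisfied 1 clause(s); 2 remain; assigned so far: [3, 4, 6]
unit clause [-2] forces x2=F; simplify:
  satisfied 2 clause(s); 0 remain; assigned so far: [2, 3, 4, 6]

Answer: x2=F x3=F x4=F x6=F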